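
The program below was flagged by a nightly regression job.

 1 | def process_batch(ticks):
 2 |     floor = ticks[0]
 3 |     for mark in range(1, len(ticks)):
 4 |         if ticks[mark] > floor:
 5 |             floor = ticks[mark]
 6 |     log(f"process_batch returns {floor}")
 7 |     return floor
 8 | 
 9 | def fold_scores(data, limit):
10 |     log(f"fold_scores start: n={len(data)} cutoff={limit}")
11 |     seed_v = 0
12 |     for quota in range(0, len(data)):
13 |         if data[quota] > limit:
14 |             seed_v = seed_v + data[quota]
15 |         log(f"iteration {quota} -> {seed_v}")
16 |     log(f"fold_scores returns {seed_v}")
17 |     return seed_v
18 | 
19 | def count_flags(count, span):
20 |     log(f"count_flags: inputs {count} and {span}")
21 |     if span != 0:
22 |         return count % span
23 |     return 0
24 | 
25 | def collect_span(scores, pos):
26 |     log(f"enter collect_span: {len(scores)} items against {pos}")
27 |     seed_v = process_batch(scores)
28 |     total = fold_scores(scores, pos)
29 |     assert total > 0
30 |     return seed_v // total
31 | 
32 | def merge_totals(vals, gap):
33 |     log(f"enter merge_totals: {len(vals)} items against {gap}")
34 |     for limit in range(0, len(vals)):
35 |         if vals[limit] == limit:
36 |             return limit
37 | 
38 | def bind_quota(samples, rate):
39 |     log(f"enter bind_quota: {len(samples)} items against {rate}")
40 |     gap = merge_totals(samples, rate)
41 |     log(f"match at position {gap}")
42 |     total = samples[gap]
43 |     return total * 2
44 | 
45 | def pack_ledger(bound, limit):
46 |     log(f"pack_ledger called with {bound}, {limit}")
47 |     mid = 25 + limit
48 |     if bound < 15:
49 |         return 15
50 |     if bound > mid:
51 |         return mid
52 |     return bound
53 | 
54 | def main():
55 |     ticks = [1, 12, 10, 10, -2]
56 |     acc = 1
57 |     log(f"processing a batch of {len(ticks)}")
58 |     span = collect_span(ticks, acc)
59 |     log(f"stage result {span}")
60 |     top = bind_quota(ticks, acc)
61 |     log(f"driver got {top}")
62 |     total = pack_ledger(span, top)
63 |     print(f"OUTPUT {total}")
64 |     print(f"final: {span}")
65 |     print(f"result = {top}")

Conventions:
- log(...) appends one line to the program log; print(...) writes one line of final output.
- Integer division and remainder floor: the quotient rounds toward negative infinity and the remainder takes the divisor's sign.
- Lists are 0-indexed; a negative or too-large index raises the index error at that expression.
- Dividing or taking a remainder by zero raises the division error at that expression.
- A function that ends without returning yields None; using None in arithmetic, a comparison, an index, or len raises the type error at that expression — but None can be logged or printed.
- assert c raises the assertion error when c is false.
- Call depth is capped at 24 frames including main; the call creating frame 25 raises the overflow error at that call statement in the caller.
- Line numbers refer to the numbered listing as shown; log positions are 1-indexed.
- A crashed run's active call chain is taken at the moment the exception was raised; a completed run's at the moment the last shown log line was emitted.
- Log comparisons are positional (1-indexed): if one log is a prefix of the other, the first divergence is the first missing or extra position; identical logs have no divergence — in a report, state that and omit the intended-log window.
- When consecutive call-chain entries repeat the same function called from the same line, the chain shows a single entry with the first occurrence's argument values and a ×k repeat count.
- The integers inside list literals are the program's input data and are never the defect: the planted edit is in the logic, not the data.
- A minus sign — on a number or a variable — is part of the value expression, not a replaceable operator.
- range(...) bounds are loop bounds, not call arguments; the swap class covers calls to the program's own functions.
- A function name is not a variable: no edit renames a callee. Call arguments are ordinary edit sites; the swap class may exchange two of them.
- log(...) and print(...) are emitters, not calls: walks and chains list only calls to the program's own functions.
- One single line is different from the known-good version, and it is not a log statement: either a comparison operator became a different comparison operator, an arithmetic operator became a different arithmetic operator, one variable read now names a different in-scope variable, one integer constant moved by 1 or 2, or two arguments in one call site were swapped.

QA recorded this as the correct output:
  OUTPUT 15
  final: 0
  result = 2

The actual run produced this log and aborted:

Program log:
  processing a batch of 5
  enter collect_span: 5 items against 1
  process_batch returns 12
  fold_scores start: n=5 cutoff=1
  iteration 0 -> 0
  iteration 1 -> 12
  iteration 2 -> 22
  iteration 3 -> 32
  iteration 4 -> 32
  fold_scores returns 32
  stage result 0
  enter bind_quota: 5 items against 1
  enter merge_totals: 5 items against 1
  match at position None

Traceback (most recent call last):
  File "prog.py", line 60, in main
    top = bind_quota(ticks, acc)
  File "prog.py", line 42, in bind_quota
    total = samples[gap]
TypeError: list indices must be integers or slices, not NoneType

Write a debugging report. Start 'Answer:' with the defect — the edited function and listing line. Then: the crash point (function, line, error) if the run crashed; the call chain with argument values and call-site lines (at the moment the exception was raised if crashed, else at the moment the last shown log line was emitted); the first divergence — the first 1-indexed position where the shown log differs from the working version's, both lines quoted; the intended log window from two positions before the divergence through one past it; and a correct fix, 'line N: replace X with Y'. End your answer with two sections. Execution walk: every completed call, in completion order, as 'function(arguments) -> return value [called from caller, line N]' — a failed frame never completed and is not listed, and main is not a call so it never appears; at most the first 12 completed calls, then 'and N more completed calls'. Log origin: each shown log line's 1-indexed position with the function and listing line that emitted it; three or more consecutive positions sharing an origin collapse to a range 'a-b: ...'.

Answer: the defect is in merge_totals at line 35.
Key fact: The earliest visible damage is log position 14 — 'match at position None' rather than the intended 'match at position 0'.
Crash: bind_quota, line 42, TypeError.
Call chain: main -> bind_quota([1, 12, 10, 10, -2], 1) (called at line 60).
First divergence: position 14 — shown 'match at position None', intended 'match at position 0'.
Intended log window:
  12: enter bind_quota: 5 items against 1
  13: enter merge_totals: 5 items against 1
  14: match at position 0
  15: driver got 2
Execution walk:
  process_batch([1, 12, 10, 10, -2]) -> 12  [called from collect_span, line 27]
  fold_scores([1, 12, 10, 10, -2], 1) -> 32  [called from collect_span, line 28]
  collect_span([1, 12, 10, 10, -2], 1) -> 0  [called from main, line 58]
  merge_totals([1, 12, 10, 10, -2], 1) -> None  [called from bind_quota, line 40]
Log origin:
  1: logged in main at line 57
  2: logged in collect_span at line 26
  3: logged in process_batch at line 6
  4: logged in fold_scores at line 10
  5-9: logged in fold_scores at line 15
  10: logged in fold_scores at line 16
  11: logged in main at line 59
  12: logged in bind_quota at line 39
  13: logged in merge_totals at line 33
  14: logged in bind_quota at line 41
A correct fix: line 35: replace `vals[limit] == limit` with `vals[limit] == gap`.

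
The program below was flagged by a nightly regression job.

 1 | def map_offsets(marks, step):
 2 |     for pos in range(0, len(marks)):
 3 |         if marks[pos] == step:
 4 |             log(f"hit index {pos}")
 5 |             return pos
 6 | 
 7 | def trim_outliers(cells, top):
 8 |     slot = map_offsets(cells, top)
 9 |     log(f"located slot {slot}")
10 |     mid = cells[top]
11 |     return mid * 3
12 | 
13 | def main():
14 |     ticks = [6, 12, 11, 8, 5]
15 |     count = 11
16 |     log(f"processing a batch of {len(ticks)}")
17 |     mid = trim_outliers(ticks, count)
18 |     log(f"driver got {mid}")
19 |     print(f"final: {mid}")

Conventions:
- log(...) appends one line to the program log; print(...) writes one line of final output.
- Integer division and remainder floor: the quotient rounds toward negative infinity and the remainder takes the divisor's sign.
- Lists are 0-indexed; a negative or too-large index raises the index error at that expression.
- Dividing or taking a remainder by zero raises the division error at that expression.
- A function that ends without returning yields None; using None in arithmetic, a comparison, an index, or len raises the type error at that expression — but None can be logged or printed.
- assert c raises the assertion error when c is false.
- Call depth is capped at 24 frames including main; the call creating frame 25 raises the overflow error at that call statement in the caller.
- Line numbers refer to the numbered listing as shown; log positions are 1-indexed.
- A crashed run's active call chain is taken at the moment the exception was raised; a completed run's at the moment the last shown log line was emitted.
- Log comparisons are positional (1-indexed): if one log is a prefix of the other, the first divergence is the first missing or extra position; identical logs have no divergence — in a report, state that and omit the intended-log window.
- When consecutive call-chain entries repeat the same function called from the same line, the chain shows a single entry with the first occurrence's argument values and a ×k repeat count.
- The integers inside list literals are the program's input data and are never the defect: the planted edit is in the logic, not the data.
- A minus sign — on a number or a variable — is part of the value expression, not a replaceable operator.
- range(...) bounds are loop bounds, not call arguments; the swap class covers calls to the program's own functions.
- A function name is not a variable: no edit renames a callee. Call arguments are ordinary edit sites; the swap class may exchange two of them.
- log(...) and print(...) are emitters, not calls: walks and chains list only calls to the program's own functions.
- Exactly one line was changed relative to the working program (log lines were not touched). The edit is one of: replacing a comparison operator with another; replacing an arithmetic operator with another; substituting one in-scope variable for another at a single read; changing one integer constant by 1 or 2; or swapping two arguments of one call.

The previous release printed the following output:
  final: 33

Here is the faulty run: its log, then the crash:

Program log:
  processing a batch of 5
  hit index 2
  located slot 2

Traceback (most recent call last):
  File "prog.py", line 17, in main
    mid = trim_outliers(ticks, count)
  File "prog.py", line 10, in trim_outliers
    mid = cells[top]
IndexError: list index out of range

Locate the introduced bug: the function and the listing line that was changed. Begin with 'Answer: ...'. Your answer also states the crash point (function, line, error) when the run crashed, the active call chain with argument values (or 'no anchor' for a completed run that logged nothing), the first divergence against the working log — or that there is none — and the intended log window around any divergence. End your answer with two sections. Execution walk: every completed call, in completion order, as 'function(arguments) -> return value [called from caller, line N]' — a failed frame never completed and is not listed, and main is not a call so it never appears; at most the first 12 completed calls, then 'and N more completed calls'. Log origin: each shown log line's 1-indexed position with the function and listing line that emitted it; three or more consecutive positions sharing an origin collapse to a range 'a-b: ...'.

Answer: the defect is in trim_outliers at line 10.
Core observation: The faulty run's log stops after 3 lines; the working version's next line would be 'driver got 33'.
Crash: trim_outliers, line 10, IndexError.
Call chain: main -> trim_outliers([6, 12, 11, 8, 5], 11) (called at line 17).
First divergence: position 4; the shown log stops at 3 lines while the working version next logs 'driver got 33'.
Intended log window:
  2: hit index 2
  3: located slot 2
  4: driver got 33
Execution walk:
  map_offsets([6, 12, 11, 8, 5], 11) -> 2  [called from trim_outliers, line 8]
Log origins:
  1: logged in main at line 16
  2: logged in map_offsets at line 4
  3: logged in trim_outliers at line 9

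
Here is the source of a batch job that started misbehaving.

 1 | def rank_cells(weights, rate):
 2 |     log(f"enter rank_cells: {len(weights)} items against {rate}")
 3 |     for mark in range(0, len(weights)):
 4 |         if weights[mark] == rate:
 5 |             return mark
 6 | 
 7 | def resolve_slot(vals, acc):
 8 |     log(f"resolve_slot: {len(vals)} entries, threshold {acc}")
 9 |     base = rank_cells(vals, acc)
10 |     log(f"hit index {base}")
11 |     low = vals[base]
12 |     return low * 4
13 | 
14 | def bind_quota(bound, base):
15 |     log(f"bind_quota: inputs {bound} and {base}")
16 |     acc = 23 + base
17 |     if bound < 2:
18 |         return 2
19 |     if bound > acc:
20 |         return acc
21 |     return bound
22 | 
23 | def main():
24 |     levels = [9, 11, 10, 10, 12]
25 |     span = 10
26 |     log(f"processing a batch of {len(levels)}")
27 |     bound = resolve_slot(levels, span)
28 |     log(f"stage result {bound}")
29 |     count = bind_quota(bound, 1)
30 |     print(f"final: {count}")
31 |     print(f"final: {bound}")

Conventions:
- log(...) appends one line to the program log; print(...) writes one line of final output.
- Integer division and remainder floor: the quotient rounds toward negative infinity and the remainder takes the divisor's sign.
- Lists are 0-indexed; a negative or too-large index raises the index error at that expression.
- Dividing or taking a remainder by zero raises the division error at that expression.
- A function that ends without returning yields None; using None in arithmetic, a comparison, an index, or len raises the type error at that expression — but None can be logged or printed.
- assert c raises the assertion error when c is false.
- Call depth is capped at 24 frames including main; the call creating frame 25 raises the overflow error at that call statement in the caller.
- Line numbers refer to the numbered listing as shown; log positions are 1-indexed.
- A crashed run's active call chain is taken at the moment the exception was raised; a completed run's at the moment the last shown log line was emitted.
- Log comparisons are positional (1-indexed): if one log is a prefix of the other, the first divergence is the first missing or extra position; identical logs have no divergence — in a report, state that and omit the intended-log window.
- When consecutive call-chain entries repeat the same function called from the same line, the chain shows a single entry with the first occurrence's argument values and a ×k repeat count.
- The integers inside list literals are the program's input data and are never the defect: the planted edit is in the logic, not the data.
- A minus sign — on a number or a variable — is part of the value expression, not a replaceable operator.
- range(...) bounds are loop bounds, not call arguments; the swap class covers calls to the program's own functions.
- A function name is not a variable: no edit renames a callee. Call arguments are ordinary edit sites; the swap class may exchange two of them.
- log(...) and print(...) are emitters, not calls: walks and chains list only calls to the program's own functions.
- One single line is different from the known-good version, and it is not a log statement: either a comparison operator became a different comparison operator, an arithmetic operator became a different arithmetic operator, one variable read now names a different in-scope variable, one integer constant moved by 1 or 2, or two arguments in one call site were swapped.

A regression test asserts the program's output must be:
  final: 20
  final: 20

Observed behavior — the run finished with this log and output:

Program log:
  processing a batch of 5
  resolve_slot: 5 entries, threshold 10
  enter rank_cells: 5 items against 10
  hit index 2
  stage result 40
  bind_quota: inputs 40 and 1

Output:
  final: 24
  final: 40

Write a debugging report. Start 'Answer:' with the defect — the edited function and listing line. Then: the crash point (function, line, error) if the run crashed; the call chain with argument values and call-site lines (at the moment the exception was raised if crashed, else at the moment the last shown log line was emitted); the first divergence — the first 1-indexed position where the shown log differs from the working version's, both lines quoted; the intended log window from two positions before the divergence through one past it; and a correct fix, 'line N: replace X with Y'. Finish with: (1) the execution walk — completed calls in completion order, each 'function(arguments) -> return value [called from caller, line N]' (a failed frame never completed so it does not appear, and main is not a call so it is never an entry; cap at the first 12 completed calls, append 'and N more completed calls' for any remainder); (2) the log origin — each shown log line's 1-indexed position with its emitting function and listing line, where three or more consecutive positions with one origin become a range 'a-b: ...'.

Answer: the defect is in resolve_slot at line 12.
The tell: At log position 5 the runs split — shown 'stage result 40', but the working version logs 'stage result 20'.
Call chain: main -> bind_quota(40, 1) (called at line 29).
First divergence: position 5 — the shown line 'stage result 40' should read 'stage result 20'.
Intended log window:
  3: enter rank_cells: 5 items against 10
  4: hit index 2
  5: stage result 20
  6: bind_quota: inputs 20 and 1
Execution walk:
  rank_cells([9, 11, 10, 10, 12], 10) -> 2  [called from resolve_slot, line 9]
  resolve_slot([9, 11, 10, 10, 12], 10) -> 40  [called from main, line 27]
  bind_quota(40, 1) -> 24  [called from main, line 29]
Log origin:
  1: emitted by main (line 26)
  2: emitted by resolve_slot (line 8)
  3: emitted by rank_cells (line 2)
  4: emitted by resolve_slot (line 10)
  5: emitted by main (line 28)
  6: emitted by bind_quota (line 15)
A correct fix: line 12: replace `4` with `2`.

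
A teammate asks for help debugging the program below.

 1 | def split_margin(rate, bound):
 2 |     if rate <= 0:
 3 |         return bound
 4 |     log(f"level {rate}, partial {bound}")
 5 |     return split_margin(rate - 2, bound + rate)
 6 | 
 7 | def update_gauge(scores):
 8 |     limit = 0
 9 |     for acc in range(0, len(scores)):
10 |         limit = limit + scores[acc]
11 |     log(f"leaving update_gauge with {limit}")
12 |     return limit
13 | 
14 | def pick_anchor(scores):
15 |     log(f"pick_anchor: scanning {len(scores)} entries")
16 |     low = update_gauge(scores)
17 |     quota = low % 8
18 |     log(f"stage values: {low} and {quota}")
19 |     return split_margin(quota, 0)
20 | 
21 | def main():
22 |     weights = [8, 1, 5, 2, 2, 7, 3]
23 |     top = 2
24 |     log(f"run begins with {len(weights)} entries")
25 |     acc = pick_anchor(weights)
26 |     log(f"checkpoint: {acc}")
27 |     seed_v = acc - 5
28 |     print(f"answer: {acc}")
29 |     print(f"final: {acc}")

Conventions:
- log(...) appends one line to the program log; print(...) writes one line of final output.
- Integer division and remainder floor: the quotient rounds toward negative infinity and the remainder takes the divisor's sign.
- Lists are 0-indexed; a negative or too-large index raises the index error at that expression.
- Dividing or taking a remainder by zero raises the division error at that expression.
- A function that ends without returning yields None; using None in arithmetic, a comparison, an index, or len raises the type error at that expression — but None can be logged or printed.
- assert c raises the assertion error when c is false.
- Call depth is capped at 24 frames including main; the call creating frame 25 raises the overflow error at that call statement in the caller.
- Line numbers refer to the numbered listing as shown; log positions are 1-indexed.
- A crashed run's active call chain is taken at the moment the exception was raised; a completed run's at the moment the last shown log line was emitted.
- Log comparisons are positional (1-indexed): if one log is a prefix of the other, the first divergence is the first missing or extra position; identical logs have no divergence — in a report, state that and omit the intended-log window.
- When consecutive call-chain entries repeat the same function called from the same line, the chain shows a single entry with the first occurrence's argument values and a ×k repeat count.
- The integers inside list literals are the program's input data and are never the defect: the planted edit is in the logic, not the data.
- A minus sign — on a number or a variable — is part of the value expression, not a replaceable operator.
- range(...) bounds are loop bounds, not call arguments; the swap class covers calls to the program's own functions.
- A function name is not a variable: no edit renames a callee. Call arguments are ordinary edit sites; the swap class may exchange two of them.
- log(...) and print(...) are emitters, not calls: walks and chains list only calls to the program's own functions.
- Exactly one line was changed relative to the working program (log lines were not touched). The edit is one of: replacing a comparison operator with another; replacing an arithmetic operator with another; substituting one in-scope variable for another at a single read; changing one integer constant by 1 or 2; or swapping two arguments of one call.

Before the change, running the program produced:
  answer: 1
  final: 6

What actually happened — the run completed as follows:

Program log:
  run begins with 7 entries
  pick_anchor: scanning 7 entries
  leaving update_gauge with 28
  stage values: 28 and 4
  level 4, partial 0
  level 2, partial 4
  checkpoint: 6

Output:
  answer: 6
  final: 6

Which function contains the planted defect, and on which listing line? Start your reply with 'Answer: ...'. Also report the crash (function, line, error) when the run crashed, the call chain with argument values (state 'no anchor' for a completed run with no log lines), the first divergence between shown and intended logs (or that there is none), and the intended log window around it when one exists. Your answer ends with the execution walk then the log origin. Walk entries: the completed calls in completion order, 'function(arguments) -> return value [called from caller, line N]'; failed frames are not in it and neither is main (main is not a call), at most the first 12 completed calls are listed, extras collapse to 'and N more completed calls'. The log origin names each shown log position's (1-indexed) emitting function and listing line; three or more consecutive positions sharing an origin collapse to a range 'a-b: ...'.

Answer: the defect is in main at line 28.
The tell: The logs agree in full; only the final output differs.
Call chain: main.
First divergence: none (the log streams are identical).
Execution walk:
  update_gauge([8, 1, 5, 2, 2, 7, 3]) -> 28  [called from pick_anchor, line 16]
  split_margin(0, 6) -> 6  [called from split_margin, line 5]
  split_margin(2, 4) -> 6  [called from split_margin, line 5]
  split_margin(4, 0) -> 6  [called from pick_anchor, line 19]
  pick_anchor([8, 1, 5, 2, 2, 7, 3]) -> 6  [called from main, line 25]
Origin of each log line:
  1: logged in main at line 24
  2: logged in pick_anchor at line 15
  3: logged in update_gauge at line 11
  4: logged in pick_anchor at line 18
  5: logged in split_margin at line 4
  6: logged in split_margin at line 4
  7: logged in main at line 26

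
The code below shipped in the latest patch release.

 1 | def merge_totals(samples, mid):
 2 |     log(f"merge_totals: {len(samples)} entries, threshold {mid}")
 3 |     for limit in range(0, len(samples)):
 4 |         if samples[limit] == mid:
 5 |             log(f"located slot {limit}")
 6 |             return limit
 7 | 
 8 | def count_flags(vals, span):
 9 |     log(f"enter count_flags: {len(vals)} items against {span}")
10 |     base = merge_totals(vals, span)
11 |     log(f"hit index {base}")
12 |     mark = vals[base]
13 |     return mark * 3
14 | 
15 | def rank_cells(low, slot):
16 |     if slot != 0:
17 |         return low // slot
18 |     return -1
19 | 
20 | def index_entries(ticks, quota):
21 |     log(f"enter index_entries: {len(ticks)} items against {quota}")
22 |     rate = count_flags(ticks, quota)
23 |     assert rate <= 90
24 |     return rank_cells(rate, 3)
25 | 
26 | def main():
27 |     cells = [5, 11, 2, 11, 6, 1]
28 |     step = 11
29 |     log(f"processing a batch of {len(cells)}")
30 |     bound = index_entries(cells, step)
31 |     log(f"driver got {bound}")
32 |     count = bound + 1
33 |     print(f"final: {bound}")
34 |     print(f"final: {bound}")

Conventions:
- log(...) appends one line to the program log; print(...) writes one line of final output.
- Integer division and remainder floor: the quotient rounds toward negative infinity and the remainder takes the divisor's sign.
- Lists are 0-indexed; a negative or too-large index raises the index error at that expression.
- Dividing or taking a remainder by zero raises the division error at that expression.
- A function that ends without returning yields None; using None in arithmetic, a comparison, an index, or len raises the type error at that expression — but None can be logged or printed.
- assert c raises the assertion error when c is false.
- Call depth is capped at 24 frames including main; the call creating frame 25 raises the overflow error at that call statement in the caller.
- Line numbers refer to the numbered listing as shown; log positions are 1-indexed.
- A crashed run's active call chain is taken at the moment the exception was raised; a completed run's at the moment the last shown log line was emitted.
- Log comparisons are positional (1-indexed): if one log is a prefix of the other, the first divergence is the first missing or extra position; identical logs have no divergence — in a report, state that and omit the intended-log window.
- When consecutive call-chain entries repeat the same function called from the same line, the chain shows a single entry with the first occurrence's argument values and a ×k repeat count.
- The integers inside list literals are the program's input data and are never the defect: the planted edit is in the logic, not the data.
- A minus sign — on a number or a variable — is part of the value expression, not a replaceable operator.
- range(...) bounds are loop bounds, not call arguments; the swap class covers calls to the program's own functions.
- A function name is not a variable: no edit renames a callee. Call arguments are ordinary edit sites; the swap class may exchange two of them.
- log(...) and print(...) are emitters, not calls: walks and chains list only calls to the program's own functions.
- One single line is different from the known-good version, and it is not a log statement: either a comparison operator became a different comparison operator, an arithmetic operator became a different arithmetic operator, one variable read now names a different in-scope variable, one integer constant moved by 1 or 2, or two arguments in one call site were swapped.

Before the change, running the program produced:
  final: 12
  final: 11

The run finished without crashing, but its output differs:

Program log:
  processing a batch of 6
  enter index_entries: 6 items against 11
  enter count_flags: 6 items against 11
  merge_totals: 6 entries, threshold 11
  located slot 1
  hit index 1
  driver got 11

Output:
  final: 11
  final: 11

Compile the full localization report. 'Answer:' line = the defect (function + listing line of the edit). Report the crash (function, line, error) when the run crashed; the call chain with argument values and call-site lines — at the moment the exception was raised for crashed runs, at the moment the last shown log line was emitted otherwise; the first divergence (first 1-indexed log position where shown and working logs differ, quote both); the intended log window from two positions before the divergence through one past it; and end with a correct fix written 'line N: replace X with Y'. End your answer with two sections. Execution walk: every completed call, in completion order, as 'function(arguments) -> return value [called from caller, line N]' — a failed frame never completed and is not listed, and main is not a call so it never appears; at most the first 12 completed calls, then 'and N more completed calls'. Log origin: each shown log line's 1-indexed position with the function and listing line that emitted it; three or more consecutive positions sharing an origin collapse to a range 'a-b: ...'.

Answer: the defect is in main at line 33.
Key fact: The two runs log identically and part ways only at the printed values.
Call chain: main.
First divergence: there is none — every log position agrees.
Execution walk:
  merge_totals([5, 11, 2, 11, 6, 1], 11) -> 1  [called from count_flags, line 10]
  count_flags([5, 11, 2, 11, 6, 1], 11) -> 33  [called from index_entries, line 22]
  rank_cells(33, 3) -> 11  [called from index_entries, line 24]
  index_entries([5, 11, 2, 11, 6, 1], 11) -> 11  [called from main, line 30]
Log origins:
  1: emitted by main (line 29)
  2: emitted by index_entries (line 21)
  3: emitted by count_flags (line 9)
  4: emitted by merge_totals (line 2)
  5: emitted by merge_totals (line 5)
  6: emitted by count_flags (line 11)
  7: emitted by main (line 31)
A correct fix: line 33: replace `bound` with `count`.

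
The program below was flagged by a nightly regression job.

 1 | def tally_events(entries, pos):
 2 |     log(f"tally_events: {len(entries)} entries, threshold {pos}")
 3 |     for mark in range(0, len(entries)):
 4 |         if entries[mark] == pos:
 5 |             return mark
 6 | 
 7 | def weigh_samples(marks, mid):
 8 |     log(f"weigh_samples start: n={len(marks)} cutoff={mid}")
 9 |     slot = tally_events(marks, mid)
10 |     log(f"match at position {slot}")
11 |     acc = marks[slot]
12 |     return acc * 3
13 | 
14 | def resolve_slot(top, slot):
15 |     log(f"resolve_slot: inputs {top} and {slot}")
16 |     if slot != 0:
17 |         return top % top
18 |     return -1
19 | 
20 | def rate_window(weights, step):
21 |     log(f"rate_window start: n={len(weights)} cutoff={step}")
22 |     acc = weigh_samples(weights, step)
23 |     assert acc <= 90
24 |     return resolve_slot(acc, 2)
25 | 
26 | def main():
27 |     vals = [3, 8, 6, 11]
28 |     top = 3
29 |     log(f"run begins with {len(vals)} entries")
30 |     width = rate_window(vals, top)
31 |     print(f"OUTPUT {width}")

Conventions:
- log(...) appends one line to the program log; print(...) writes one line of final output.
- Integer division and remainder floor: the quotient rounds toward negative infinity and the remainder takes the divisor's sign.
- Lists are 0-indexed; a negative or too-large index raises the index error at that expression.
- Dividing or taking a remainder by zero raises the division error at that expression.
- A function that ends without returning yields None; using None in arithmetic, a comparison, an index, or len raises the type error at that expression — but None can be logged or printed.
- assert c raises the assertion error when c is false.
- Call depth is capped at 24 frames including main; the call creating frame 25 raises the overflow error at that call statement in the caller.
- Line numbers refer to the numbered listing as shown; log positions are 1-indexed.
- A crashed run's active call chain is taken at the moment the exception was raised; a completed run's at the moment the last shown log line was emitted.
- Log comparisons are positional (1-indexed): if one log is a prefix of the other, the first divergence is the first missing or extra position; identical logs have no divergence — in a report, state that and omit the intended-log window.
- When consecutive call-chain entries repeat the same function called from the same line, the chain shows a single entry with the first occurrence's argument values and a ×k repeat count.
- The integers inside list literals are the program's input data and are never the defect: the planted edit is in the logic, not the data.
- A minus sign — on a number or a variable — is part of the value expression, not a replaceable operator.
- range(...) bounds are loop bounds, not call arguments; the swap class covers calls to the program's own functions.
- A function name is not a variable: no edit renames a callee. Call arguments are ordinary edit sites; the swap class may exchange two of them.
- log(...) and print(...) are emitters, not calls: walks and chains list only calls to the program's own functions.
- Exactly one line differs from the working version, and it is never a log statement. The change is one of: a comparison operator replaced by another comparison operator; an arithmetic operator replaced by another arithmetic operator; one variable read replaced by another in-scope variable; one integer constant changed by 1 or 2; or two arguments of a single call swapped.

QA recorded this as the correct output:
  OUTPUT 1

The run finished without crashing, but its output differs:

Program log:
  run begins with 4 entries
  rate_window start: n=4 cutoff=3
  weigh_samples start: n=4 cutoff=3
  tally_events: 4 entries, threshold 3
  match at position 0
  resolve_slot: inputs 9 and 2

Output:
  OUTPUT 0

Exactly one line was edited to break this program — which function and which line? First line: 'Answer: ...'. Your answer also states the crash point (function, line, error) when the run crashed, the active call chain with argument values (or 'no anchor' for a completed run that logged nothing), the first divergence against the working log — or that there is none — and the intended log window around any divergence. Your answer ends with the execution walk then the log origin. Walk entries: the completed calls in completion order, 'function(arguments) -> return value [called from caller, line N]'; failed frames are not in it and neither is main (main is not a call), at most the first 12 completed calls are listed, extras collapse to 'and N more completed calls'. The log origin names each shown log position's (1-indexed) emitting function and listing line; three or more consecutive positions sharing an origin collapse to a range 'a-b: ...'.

Answer: the defect is in resolve_slot at line 17.
The tell: Log streams are identical — the defect surfaces only in the printed output.
Call chain: main -> rate_window([3, 8, 6, 11], 3) (called at line 30) -> resolve_slot(9, 2) (called at line 24).
First divergence: there is none — every log position agrees.
Execution walk:
  tally_events([3, 8, 6, 11], 3) -> 0  [called from weigh_samples, line 9]
  weigh_samples([3, 8, 6, 11], 3) -> 9  [called from rate_window, line 22]
  resolve_slot(9, 2) -> 0  [called from rate_window, line 24]
  rate_window([3, 8, 6, 11], 3) -> 0  [called from main, line 30]
Log origins:
  1: from main, line 29
  2: from rate_window, line 21
  3: from weigh_samples, line 8
  4: from tally_events, line 2
  5: from weigh_samples, line 10
  6: from resolve_slot, line 15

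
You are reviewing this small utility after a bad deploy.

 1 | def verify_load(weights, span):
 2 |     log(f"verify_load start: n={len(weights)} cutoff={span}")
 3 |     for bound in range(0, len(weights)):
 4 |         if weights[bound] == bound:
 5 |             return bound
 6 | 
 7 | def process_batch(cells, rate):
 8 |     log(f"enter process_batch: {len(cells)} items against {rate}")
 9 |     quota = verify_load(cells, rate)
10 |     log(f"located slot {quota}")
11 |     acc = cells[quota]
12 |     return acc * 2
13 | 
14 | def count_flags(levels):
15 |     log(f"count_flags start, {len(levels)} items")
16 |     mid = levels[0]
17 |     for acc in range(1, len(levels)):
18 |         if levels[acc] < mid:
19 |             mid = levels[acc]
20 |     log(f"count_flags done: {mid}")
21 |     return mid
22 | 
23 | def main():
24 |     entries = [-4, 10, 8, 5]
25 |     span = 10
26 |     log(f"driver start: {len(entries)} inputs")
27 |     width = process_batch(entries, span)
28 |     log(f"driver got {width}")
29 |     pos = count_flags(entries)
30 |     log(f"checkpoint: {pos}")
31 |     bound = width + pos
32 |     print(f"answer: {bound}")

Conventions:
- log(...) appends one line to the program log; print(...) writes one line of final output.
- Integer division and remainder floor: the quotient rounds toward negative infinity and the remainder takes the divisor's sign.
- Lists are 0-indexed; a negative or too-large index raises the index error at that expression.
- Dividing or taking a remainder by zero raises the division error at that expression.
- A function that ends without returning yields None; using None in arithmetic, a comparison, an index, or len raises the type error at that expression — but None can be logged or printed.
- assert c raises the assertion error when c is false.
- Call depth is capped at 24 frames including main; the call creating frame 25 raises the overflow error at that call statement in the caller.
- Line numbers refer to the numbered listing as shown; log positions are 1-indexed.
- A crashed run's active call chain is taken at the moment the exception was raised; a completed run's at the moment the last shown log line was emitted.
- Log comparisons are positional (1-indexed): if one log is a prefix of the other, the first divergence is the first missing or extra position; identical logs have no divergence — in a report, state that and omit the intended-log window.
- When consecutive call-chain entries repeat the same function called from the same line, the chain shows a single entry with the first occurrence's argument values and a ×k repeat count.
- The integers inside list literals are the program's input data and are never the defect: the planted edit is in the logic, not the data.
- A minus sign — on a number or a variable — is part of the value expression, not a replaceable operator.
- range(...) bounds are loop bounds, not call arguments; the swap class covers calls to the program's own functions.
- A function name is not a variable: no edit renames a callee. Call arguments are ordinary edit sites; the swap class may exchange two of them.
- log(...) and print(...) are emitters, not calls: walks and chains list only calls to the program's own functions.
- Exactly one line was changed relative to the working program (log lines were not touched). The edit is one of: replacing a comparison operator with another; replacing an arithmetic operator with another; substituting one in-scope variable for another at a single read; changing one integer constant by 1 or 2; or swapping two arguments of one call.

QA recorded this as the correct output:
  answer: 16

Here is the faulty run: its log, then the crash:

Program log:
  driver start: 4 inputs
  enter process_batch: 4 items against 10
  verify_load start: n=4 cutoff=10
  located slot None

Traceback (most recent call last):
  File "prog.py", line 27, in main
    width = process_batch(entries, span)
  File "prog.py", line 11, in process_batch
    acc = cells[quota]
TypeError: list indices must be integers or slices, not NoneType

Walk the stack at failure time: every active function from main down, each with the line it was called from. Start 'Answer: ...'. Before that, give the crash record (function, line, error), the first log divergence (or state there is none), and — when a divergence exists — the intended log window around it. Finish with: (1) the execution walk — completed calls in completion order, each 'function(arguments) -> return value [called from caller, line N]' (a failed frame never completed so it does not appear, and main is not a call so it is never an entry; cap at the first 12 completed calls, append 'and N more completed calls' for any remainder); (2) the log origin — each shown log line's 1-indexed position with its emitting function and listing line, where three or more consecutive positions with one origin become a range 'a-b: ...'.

Answer: main -> process_batch (called at line 27).
Key observation: Everything matches until log position 4, which reads 'located slot None' in place of 'located slot 1'.
Crash: process_batch, line 11, TypeError.
First divergence: position 4; shown 'located slot None' vs intended 'located slot 1'.
Intended log window:
  2: enter process_batch: 4 items against 10
  3: verify_load start: n=4 cutoff=10
  4: located slot 1
  5: driver got 20
Execution walk:
  verify_load([-4, 10, 8, 5], 10) -> None  [called from process_batch, line 9]
Log line origins:
  1: logged in main at line 26
  2: logged in process_batch at line 8
  3: logged in verify_load at line 2
  4: logged in process_batch at line 10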